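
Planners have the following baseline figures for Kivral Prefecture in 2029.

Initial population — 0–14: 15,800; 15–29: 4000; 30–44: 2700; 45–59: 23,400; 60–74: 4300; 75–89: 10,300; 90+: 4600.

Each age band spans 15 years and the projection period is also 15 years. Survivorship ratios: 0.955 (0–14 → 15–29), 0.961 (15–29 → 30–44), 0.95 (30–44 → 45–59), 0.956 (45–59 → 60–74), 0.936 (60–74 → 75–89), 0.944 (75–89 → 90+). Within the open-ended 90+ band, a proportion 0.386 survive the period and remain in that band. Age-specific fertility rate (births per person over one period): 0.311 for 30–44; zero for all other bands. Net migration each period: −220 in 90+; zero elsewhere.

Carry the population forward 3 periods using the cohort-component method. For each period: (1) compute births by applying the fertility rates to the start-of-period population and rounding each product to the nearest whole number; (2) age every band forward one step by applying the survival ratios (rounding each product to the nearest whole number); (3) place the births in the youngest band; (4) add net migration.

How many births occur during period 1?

After projecting period 1:
Births: 2700 × 0.311 = 840
15–29: 15800 × 0.955 = 15089
30–44: 4000 × 0.961 = 3844
45–59: 2700 × 0.95 = 2565
60–74: 23400 × 0.956 = 22370
75–89: 4300 × 0.936 = 4025
90+: 10300 × 0.944 + 4600 × 0.386 = 9723 + 1776 = 11499
Net migration: 90+ − 220 → 11279
Giving 840 / 15089 / 3844 / 2565 / 22370 / 4025 / 11279.

840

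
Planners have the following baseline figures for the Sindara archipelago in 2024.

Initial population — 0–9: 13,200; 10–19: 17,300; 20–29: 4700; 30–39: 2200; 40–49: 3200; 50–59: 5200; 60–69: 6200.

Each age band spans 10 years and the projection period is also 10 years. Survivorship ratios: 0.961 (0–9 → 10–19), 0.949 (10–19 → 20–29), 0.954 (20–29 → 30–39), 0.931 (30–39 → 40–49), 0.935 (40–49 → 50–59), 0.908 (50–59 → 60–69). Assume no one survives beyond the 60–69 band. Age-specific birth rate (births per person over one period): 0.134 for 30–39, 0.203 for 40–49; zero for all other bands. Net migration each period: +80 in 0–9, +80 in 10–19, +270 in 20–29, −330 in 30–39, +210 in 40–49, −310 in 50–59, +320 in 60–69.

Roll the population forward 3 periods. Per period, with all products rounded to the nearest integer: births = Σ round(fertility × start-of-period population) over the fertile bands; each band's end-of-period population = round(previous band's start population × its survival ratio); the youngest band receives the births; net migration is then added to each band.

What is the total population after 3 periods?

37075

Numbering the groups 1..7 from youngest to oldest:
Period 1.
Births: 2200 * 0.134 = 295  |  3200 * 0.203 = 650 — total 945
Group 2: 13200 * 0.961 = 12685
Group 3: 17300 * 0.949 = 16418
Group 4: 4700 * 0.954 = 4484
Group 5: 2200 * 0.931 = 2048
Group 6: 3200 * 0.935 = 2992
Group 7: 5200 * 0.908 = 4722
Net migration: Group 1 + 80 → 1025; Group 2 + 80 → 12765; Group 3 + 270 → 16688; Group 4 − 330 → 4154; Group 5 + 210 → 2258; Group 6 − 310 → 2682; Group 7 + 320 → 5042
End of period: [1025, 12765, 16688, 4154, 2258, 2682, 5042]
Period 2.
Births: 4154 * 0.134 = 557  |  2258 * 0.203 = 458 — total 1015
Group 2: 1025 * 0.961 = 985
Group 3: 12765 * 0.949 = 12114
Group 4: 16688 * 0.954 = 15920
Group 5: 4154 * 0.931 = 3867
Group 6: 2258 * 0.935 = 2111
Group 7: 2682 * 0.908 = 2435
Net migration: Group 1 + 80 → 1095; Group 2 + 80 → 1065; Group 3 + 270 → 12384; Group 4 − 330 → 15590; Group 5 + 210 → 4077; Group 6 − 310 → 1801; Group 7 + 320 → 2755
End of period: [1095, 1065, 12384, 15590, 4077, 1801, 2755]
Period 3.
Births: 15590 * 0.134 = 2089  |  4077 * 0.203 = 828 — total 2917
Group 2: 1095 * 0.961 = 1052
Group 3: 1065 * 0.949 = 1011
Group 4: 12384 * 0.954 = 11814
Group 5: 15590 * 0.931 = 14514
Group 6: 4077 * 0.935 = 3812
Group 7: 1801 * 0.908 = 1635
Net migration: Group 1 + 80 → 2997; Group 2 + 80 → 1132; Group 3 + 270 → 1281; Group 4 − 330 → 11484; Group 5 + 210 → 14724; Group 6 − 310 → 3502; Group 7 + 320 → 1955
End of period: [2997, 1132, 1281, 11484, 14724, 3502, 1955]
Total after period 3: 2997 + 1132 + 1281 + 11484 + 14724 + 3502 + 1955 = 37075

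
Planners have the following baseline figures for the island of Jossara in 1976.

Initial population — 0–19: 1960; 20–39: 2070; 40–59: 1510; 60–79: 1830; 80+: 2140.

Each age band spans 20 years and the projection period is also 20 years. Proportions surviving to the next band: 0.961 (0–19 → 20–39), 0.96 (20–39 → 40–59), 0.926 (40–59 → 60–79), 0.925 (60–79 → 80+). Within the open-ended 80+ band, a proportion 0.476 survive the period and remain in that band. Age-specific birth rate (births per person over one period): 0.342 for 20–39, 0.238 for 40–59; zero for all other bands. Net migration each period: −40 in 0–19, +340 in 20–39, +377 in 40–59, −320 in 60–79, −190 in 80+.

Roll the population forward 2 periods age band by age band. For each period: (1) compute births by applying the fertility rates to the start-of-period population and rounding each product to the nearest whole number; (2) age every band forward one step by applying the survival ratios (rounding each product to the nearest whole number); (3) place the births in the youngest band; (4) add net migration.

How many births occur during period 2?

1324

Numbering the bands 1..5 from youngest to oldest:
[period 1]
Births: 2070 × 0.342 = 708 ; 1510 × 0.238 = 359 ⇒ total 1067
Band 2: 1960 × 0.961 = 1884
Band 3: 2070 × 0.96 = 1987
Band 4: 1510 × 0.926 = 1398
Band 5: 1830 × 0.925 + 2140 × 0.476 = 1693 + 1019 = 2712
Net migration: Band 1 − 40 → 1027; Band 2 + 340 → 2224; Band 3 + 377 → 2364; Band 4 − 320 → 1078; Band 5 − 190 → 2522
End of period: [1027, 2224, 2364, 1078, 2522]
[period 2]
Births: 2224 × 0.342 = 761 ; 2364 × 0.238 = 563 ⇒ total 1324
Band 2: 1027 × 0.961 = 987
Band 3: 2224 × 0.96 = 2135
Band 4: 2364 × 0.926 = 2189
Band 5: 1078 × 0.925 + 2522 × 0.476 = 997 + 1200 = 2197
Net migration: Band 1 − 40 → 1284; Band 2 + 340 → 1327; Band 3 + 377 → 2512; Band 4 − 320 → 1869; Band 5 − 190 → 2007
End of period: [1284, 1327, 2512, 1869, 2007]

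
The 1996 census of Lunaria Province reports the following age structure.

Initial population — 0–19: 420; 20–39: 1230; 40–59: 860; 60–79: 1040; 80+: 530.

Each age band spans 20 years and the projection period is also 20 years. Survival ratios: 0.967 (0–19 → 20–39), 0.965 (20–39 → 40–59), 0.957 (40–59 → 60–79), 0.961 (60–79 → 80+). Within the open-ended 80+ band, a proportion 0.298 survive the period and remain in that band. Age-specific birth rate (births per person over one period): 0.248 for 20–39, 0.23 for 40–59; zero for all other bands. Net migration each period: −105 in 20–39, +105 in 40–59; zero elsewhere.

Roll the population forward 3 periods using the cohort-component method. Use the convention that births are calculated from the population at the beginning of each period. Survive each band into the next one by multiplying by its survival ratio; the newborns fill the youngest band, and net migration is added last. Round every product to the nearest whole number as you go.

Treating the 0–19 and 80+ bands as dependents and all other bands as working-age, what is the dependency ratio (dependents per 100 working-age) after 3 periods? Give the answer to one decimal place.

Call the groups 1 to 5, youngest first.
[period 1]
Births: 1230 * 0.248 = 305  |  860 * 0.23 = 198 → total 503
Group 2: 420 * 0.967 = 406
Group 3: 1230 * 0.965 = 1187
Group 4: 860 * 0.957 = 823
Group 5: 1040 * 0.961 + 530 * 0.298 = 999 + 158 = 1157
Net migration: Group 2 − 105 → 301; Group 3 + 105 → 1292
Giving 503 / 301 / 1292 / 823 / 1157.
[period 2]
Births: 301 * 0.248 = 75  |  1292 * 0.23 = 297 → total 372
Group 2: 503 * 0.967 = 486
Group 3: 301 * 0.965 = 290
Group 4: 1292 * 0.957 = 1236
Group 5: 823 * 0.961 + 1157 * 0.298 = 791 + 345 = 1136
Net migration: Group 2 − 105 → 381; Group 3 + 105 → 395
Giving 372 / 381 / 395 / 1236 / 1136.
[period 3]
Births: 381 * 0.248 = 94  |  395 * 0.23 = 91 → total 185
Group 2: 372 * 0.967 = 360
Group 3: 381 * 0.965 = 368
Group 4: 395 * 0.957 = 378
Group 5: 1236 * 0.961 + 1136 * 0.298 = 1188 + 339 = 1527
Net migration: Group 2 − 105 → 255; Group 3 + 105 → 473
Giving 185 / 255 / 473 / 378 / 1527.
Dependents (band 0–19 + band 80+) = 185 + 1527 = 1712; working-age = 1106; ratio = 1712/1106 × 100 = 154.8

154.8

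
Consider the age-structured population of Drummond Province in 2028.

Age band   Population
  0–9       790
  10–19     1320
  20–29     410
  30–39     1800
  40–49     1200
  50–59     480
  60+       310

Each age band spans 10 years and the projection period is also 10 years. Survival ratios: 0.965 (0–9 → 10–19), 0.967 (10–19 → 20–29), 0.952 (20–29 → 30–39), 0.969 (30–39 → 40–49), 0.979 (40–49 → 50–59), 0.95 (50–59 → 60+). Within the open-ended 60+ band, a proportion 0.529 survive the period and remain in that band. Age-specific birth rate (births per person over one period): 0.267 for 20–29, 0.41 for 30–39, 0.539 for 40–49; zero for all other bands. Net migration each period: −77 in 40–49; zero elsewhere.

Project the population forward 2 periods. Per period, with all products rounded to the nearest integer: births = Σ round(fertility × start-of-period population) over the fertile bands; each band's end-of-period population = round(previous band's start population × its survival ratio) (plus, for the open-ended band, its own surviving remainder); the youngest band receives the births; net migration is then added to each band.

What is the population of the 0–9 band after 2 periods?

(Bands numbered youngest = 1 to oldest = 7.)
Period 1:
Births: 410 * 0.267 = 109  |  1800 * 0.41 = 738  |  1200 * 0.539 = 647 — total 1494
Band 2: 790 * 0.965 = 762
Band 3: 1320 * 0.967 = 1276
Band 4: 410 * 0.952 = 390
Band 5: 1800 * 0.969 = 1744
Band 6: 1200 * 0.979 = 1175
Band 7: 480 * 0.95 + 310 * 0.529 = 456 + 164 = 620
Net migration: Band 5 − 77 → 1667
→ [1494, 762, 1276, 390, 1667, 1175, 620]
Period 2:
Births: 1276 * 0.267 = 341  |  390 * 0.41 = 160  |  1667 * 0.539 = 899 — total 1400
Band 2: 1494 * 0.965 = 1442
Band 3: 762 * 0.967 = 737
Band 4: 1276 * 0.952 = 1215
Band 5: 390 * 0.969 = 378
Band 6: 1667 * 0.979 = 1632
Band 7: 1175 * 0.95 + 620 * 0.529 = 1116 + 328 = 1444
Net migration: Band 5 − 77 → 301
→ [1400, 1442, 737, 1215, 301, 1632, 1444]

1400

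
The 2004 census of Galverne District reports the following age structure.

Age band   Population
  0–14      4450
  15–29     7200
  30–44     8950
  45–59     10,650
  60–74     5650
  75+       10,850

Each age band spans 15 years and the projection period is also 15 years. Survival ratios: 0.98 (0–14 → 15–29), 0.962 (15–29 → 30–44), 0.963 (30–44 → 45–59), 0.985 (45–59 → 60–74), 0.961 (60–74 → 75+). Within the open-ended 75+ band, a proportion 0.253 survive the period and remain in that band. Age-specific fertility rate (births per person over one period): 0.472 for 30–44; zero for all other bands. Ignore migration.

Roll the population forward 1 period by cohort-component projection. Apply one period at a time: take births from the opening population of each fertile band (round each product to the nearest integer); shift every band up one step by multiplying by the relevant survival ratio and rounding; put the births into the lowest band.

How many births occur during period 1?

4224

After projecting period 1:
Births: 8950 * 0.472 = 4224
15–29: 4450 * 0.98 = 4361
30–44: 7200 * 0.962 = 6926
45–59: 8950 * 0.963 = 8619
60–74: 10650 * 0.985 = 10490
75+: 5650 * 0.961 + 10850 * 0.253 = 5430 + 2745 = 8175
→ [4224, 4361, 6926, 8619, 10490, 8175]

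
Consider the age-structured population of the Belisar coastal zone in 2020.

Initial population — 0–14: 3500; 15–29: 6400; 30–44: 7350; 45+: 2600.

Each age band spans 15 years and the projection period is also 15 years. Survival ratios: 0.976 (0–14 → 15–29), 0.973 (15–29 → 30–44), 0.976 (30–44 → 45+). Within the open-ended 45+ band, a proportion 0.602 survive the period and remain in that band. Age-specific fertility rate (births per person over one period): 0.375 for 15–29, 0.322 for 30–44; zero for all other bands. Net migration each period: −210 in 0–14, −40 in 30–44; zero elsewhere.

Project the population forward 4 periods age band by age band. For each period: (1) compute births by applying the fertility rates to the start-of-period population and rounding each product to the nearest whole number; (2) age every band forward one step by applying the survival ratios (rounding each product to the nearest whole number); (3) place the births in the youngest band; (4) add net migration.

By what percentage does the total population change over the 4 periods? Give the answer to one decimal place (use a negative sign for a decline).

Period 1.
Births: 6400 × 0.375 = 2400  |  7350 × 0.322 = 2367 — total 4767
15–29: 3500 × 0.976 = 3416
30–44: 6400 × 0.973 = 6227
45+: 7350 × 0.976 + 2600 × 0.602 = 7174 + 1565 = 8739
Net migration: 0–14 − 210 → 4557; 30–44 − 40 → 6187
End of period: [4557, 3416, 6187, 8739]
Period 2.
Births: 3416 × 0.375 = 1281  |  6187 × 0.322 = 1992 — total 3273
15–29: 4557 × 0.976 = 4448
30–44: 3416 × 0.973 = 3324
45+: 6187 × 0.976 + 8739 × 0.602 = 6039 + 5261 = 11300
Net migration: 0–14 − 210 → 3063; 30–44 − 40 → 3284
End of period: [3063, 4448, 3284, 11300]
Period 3.
Births: 4448 × 0.375 = 1668  |  3284 × 0.322 = 1057 — total 2725
15–29: 3063 × 0.976 = 2989
30–44: 4448 × 0.973 = 4328
45+: 3284 × 0.976 + 11300 × 0.602 = 3205 + 6803 = 10008
Net migration: 0–14 − 210 → 2515; 30–44 − 40 → 4288
End of period: [2515, 2989, 4288, 10008]
Period 4.
Births: 2989 × 0.375 = 1121  |  4288 × 0.322 = 1381 — total 2502
15–29: 2515 × 0.976 = 2455
30–44: 2989 × 0.973 = 2908
45+: 4288 × 0.976 + 10008 × 0.602 = 4185 + 6025 = 10210
Net migration: 0–14 − 210 → 2292; 30–44 − 40 → 2868
End of period: [2292, 2455, 2868, 10210]
Total: 19850 → 17825; change = -2025; percentage change = -10.2%

-10.2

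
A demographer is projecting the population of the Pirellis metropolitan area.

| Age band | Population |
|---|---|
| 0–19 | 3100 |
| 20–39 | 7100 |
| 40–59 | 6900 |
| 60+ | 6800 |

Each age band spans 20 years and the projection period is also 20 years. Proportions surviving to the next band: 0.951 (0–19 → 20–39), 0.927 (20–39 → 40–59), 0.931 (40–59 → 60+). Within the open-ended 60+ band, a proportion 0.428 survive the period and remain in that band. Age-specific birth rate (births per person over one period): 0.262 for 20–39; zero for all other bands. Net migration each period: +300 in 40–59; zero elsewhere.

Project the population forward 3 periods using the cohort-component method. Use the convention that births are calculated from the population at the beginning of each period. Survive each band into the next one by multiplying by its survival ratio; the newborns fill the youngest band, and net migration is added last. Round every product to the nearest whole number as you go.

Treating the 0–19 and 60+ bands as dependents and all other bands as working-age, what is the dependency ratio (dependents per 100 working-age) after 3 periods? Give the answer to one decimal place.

Period 1.
Births: 7100 * 0.262 = 1860
20–39: 3100 * 0.951 = 2948
40–59: 7100 * 0.927 = 6582
60+: 6900 * 0.931 + 6800 * 0.428 = 6424 + 2910 = 9334
Net migration: 40–59 + 300 → 6882
Population now: 0–19=1860, 20–39=2948, 40–59=6882, 60+=9334
Period 2.
Births: 2948 * 0.262 = 772
20–39: 1860 * 0.951 = 1769
40–59: 2948 * 0.927 = 2733
60+: 6882 * 0.931 + 9334 * 0.428 = 6407 + 3995 = 10402
Net migration: 40–59 + 300 → 3033
Population now: 0–19=772, 20–39=1769, 40–59=3033, 60+=10402
Period 3.
Births: 1769 * 0.262 = 463
20–39: 772 * 0.951 = 734
40–59: 1769 * 0.927 = 1640
60+: 3033 * 0.931 + 10402 * 0.428 = 2824 + 4452 = 7276
Net migration: 40–59 + 300 → 1940
Population now: 0–19=463, 20–39=734, 40–59=1940, 60+=7276
Dependents (band 0–19 + band 60+) = 463 + 7276 = 7739; working-age = 2674; ratio = 7739/2674 × 100 = 289.4

289.4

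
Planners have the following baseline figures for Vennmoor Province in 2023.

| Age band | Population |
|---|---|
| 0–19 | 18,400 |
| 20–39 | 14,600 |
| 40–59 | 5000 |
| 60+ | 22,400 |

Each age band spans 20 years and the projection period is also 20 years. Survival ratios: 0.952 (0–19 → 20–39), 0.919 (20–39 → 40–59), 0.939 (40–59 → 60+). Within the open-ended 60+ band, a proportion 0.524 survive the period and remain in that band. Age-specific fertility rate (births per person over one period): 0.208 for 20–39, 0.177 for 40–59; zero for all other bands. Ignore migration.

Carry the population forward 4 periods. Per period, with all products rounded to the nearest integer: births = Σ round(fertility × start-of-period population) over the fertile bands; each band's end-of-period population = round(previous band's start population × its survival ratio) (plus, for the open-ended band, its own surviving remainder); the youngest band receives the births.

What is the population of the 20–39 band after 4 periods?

3452

(Bands numbered youngest = 1 to oldest = 4.)
[period 1]
Births: 14600 * 0.208 = 3037 ; 5000 * 0.177 = 885 ⇒ total 3922
Band 2: 18400 * 0.952 = 17517
Band 3: 14600 * 0.919 = 13417
Band 4: 5000 * 0.939 + 22400 * 0.524 = 4695 + 11738 = 16433
Giving 3922 / 17517 / 13417 / 16433.
[period 2]
Births: 17517 * 0.208 = 3644 ; 13417 * 0.177 = 2375 ⇒ total 6019
Band 2: 3922 * 0.952 = 3734
Band 3: 17517 * 0.919 = 16098
Band 4: 13417 * 0.939 + 16433 * 0.524 = 12599 + 8611 = 21210
Giving 6019 / 3734 / 16098 / 21210.
[period 3]
Births: 3734 * 0.208 = 777 ; 16098 * 0.177 = 2849 ⇒ total 3626
Band 2: 6019 * 0.952 = 5730
Band 3: 3734 * 0.919 = 3432
Band 4: 16098 * 0.939 + 21210 * 0.524 = 15116 + 11114 = 26230
Giving 3626 / 5730 / 3432 / 26230.
[period 4]
Births: 5730 * 0.208 = 1192 ; 3432 * 0.177 = 607 ⇒ total 1799
Band 2: 3626 * 0.952 = 3452
Band 3: 5730 * 0.919 = 5266
Band 4: 3432 * 0.939 + 26230 * 0.524 = 3223 + 13745 = 16968
Giving 1799 / 3452 / 5266 / 16968.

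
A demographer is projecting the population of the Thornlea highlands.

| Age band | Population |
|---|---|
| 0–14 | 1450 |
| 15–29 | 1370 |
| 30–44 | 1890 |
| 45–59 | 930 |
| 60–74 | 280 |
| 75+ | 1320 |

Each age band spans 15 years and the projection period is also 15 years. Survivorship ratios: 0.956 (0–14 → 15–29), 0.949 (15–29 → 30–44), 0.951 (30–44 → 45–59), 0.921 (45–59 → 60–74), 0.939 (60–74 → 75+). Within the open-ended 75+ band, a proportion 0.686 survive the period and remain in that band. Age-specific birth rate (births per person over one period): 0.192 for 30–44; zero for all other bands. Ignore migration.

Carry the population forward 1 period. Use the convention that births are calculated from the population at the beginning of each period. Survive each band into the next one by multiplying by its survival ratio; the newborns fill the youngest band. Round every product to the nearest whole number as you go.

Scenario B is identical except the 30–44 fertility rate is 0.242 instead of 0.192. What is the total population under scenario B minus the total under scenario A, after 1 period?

— Period 1 —
Births: 1890 × 0.192 = 363
15–29: 1450 × 0.956 = 1386
30–44: 1370 × 0.949 = 1300
45–59: 1890 × 0.951 = 1797
60–74: 930 × 0.921 = 857
75+: 280 × 0.939 + 1320 × 0.686 = 263 + 906 = 1169
Giving 363 / 1386 / 1300 / 1797 / 857 / 1169.
Scenario A total after 1 period: 6872
Scenario B projection —
— Period 1 —
Births: 1890 × 0.242 = 457
15–29: 1450 × 0.956 = 1386
30–44: 1370 × 0.949 = 1300
45–59: 1890 × 0.951 = 1797
60–74: 930 × 0.921 = 857
75+: 280 × 0.939 + 1320 × 0.686 = 263 + 906 = 1169
Giving 457 / 1386 / 1300 / 1797 / 857 / 1169.
Scenario B total after 1 period: 6966
Difference B − A = 6966 − 6872 = 94

94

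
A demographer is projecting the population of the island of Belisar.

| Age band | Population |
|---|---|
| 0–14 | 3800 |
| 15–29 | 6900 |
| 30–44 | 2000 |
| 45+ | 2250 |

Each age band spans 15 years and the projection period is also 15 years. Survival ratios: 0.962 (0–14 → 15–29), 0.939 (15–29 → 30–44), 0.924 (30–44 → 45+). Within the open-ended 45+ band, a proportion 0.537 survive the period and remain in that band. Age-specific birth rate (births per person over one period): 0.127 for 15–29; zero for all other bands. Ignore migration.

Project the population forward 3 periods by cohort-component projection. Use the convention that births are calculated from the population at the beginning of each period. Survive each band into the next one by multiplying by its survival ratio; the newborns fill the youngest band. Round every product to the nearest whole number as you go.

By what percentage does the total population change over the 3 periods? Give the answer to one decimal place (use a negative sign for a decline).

After projecting period 1:
Births: 6900 × 0.127 = 876
15–29: 3800 × 0.962 = 3656
30–44: 6900 × 0.939 = 6479
45+: 2000 × 0.924 + 2250 × 0.537 = 1848 + 1208 = 3056
End of period: [876, 3656, 6479, 3056]
After projecting period 2:
Births: 3656 × 0.127 = 464
15–29: 876 × 0.962 = 843
30–44: 3656 × 0.939 = 3433
45+: 6479 × 0.924 + 3056 × 0.537 = 5987 + 1641 = 7628
End of period: [464, 843, 3433, 7628]
After projecting period 3:
Births: 843 × 0.127 = 107
15–29: 464 × 0.962 = 446
30–44: 843 × 0.939 = 792
45+: 3433 × 0.924 + 7628 × 0.537 = 3172 + 4096 = 7268
End of period: [107, 446, 792, 7268]
Total: 14950 → 8613; change = -6337; percentage change = -42.4%

-42.4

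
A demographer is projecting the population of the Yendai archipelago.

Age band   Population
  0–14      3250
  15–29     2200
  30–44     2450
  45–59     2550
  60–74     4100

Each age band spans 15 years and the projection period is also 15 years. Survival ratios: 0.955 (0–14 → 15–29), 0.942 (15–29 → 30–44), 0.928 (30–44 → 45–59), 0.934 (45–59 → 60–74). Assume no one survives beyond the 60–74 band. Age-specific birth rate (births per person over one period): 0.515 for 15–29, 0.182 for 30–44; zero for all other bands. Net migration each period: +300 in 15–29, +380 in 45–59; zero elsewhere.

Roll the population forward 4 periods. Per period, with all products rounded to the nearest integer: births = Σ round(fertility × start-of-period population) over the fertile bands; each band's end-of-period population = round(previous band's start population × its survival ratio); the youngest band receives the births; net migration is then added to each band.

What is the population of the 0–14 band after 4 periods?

1512

Call the groups 1 to 5, youngest first.
Period 1.
Births: 2200 * 0.515 = 1133, 2450 * 0.182 = 446 — total 1579
Group 2: 3250 * 0.955 = 3104
Group 3: 2200 * 0.942 = 2072
Group 4: 2450 * 0.928 = 2274
Group 5: 2550 * 0.934 = 2382
Net migration: Group 2 + 300 → 3404; Group 4 + 380 → 2654
Giving 1579 / 3404 / 2072 / 2654 / 2382.
Period 2.
Births: 3404 * 0.515 = 1753, 2072 * 0.182 = 377 — total 2130
Group 2: 1579 * 0.955 = 1508
Group 3: 3404 * 0.942 = 3207
Group 4: 2072 * 0.928 = 1923
Group 5: 2654 * 0.934 = 2479
Net migration: Group 2 + 300 → 1808; Group 4 + 380 → 2303
Giving 2130 / 1808 / 3207 / 2303 / 2479.
Period 3.
Births: 1808 * 0.515 = 931, 3207 * 0.182 = 584 — total 1515
Group 2: 2130 * 0.955 = 2034
Group 3: 1808 * 0.942 = 1703
Group 4: 3207 * 0.928 = 2976
Group 5: 2303 * 0.934 = 2151
Net migration: Group 2 + 300 → 2334; Group 4 + 380 → 3356
Giving 1515 / 2334 / 1703 / 3356 / 2151.
Period 4.
Births: 2334 * 0.515 = 1202, 1703 * 0.182 = 310 — total 1512
Group 2: 1515 * 0.955 = 1447
Group 3: 2334 * 0.942 = 2199
Group 4: 1703 * 0.928 = 1580
Group 5: 3356 * 0.934 = 3135
Net migration: Group 2 + 300 → 1747; Group 4 + 380 → 1960
Giving 1512 / 1747 / 2199 / 1960 / 3135.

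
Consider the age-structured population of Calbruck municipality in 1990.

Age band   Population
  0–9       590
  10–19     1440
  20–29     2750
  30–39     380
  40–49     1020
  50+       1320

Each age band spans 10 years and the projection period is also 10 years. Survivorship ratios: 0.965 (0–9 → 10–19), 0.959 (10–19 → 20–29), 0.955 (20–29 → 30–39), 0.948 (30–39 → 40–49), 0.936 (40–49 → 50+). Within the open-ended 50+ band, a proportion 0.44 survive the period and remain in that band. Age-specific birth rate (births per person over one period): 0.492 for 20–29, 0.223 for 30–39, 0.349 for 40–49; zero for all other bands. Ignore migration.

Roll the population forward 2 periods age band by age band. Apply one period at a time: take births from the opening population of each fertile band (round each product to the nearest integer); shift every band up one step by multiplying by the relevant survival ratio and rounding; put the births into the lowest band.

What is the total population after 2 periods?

Numbering the bands 1..6 from youngest to oldest:
Period 1.
Births: 2750 × 0.492 = 1353  |  380 × 0.223 = 85  |  1020 × 0.349 = 356 — total 1794
Band 2: 590 × 0.965 = 569
Band 3: 1440 × 0.959 = 1381
Band 4: 2750 × 0.955 = 2626
Band 5: 380 × 0.948 = 360
Band 6: 1020 × 0.936 + 1320 × 0.44 = 955 + 581 = 1536
End of period: [1794, 569, 1381, 2626, 360, 1536]
Period 2.
Births: 1381 × 0.492 = 679  |  2626 × 0.223 = 586  |  360 × 0.349 = 126 — total 1391
Band 2: 1794 × 0.965 = 1731
Band 3: 569 × 0.959 = 546
Band 4: 1381 × 0.955 = 1319
Band 5: 2626 × 0.948 = 2489
Band 6: 360 × 0.936 + 1536 × 0.44 = 337 + 676 = 1013
End of period: [1391, 1731, 546, 1319, 2489, 1013]
Total after period 2: 1391 + 1731 + 546 + 1319 + 2489 + 1013 = 8489

8489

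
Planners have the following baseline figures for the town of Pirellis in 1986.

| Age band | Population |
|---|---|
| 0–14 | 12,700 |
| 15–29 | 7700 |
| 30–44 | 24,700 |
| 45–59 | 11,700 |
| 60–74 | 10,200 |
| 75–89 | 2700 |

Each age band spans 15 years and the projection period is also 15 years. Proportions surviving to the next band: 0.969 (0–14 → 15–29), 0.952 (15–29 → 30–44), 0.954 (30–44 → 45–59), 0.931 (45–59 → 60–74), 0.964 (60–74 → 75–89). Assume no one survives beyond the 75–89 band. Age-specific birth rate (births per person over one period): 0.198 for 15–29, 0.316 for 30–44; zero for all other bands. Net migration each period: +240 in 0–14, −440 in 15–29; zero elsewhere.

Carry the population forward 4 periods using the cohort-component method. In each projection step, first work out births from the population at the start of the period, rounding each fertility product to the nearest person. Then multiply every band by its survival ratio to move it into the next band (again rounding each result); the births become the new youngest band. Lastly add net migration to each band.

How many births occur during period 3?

5319

Call the bands 1 to 6, youngest first.
[period 1]
Births: 7700 * 0.198 = 1525, 24700 * 0.316 = 7805 — total 9330
Band 2: 12700 * 0.969 = 12306
Band 3: 7700 * 0.952 = 7330
Band 4: 24700 * 0.954 = 23564
Band 5: 11700 * 0.931 = 10893
Band 6: 10200 * 0.964 = 9833
Net migration: Band 1 + 240 → 9570; Band 2 − 440 → 11866
→ [9570, 11866, 7330, 23564, 10893, 9833]
[period 2]
Births: 11866 * 0.198 = 2349, 7330 * 0.316 = 2316 — total 4665
Band 2: 9570 * 0.969 = 9273
Band 3: 11866 * 0.952 = 11296
Band 4: 7330 * 0.954 = 6993
Band 5: 23564 * 0.931 = 21938
Band 6: 10893 * 0.964 = 10501
Net migration: Band 1 + 240 → 4905; Band 2 − 440 → 8833
→ [4905, 8833, 11296, 6993, 21938, 10501]
[period 3]
Births: 8833 * 0.198 = 1749, 11296 * 0.316 = 3570 — total 5319
Band 2: 4905 * 0.969 = 4753
Band 3: 8833 * 0.952 = 8409
Band 4: 11296 * 0.954 = 10776
Band 5: 6993 * 0.931 = 6510
Band 6: 21938 * 0.964 = 21148
Net migration: Band 1 + 240 → 5559; Band 2 − 440 → 4313
→ [5559, 4313, 8409, 10776, 6510, 21148]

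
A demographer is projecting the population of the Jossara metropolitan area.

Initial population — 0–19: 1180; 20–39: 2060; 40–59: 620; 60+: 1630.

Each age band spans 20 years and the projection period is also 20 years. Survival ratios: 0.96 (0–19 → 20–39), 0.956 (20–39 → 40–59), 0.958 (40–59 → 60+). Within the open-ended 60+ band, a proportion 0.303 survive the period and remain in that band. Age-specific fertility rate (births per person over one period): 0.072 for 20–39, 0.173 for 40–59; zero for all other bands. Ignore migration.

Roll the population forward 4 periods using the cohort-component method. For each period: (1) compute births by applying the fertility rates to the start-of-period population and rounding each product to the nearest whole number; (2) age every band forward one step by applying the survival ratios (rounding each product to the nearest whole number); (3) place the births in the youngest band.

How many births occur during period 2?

(Groups numbered youngest = 1 to oldest = 4.)
[period 1]
Births: 2060 × 0.072 = 148, 620 × 0.173 = 107 — total 255
Group 2: 1180 × 0.96 = 1133
Group 3: 2060 × 0.956 = 1969
Group 4: 620 × 0.958 + 1630 × 0.303 = 594 + 494 = 1088
Population now: 0–19=255, 20–39=1133, 40–59=1969, 60+=1088
[period 2]
Births: 1133 × 0.072 = 82, 1969 × 0.173 = 341 — total 423
Group 2: 255 × 0.96 = 245
Group 3: 1133 × 0.956 = 1083
Group 4: 1969 × 0.958 + 1088 × 0.303 = 1886 + 330 = 2216
Population now: 0–19=423, 20–39=245, 40–59=1083, 60+=2216

423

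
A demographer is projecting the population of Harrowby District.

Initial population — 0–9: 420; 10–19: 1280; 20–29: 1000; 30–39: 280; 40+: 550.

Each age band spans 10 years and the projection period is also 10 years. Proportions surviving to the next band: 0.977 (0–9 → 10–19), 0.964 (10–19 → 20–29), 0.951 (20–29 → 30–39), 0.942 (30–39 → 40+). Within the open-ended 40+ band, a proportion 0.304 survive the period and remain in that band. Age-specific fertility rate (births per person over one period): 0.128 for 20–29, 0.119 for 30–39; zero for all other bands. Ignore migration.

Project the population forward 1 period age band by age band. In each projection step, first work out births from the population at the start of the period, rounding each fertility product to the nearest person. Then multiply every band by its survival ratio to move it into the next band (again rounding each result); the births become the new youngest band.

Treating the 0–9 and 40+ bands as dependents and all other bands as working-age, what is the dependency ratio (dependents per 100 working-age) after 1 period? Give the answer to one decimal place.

(Bands numbered youngest = 1 to oldest = 5.)
Period 1.
Births: 1000 * 0.128 = 128  |  280 * 0.119 = 33 — total 161
Band 2: 420 * 0.977 = 410
Band 3: 1280 * 0.964 = 1234
Band 4: 1000 * 0.951 = 951
Band 5: 280 * 0.942 + 550 * 0.304 = 264 + 167 = 431
End of period: [161, 410, 1234, 951, 431]
Dependents (band 0–9 + band 40+) = 161 + 431 = 592; working-age = 2595; ratio = 592/2595 × 100 = 22.8

22.8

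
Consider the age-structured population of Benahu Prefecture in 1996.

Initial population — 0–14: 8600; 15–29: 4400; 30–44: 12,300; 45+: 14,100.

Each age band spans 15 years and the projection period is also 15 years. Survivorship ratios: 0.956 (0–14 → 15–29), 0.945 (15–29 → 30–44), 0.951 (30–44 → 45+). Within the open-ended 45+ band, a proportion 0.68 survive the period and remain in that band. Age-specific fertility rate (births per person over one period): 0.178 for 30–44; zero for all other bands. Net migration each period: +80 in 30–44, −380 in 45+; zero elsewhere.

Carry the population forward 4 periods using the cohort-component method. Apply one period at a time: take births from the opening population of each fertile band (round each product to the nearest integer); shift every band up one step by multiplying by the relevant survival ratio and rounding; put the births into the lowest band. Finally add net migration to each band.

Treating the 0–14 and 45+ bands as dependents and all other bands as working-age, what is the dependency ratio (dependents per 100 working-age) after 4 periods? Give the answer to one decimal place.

(Bands numbered youngest = 1 to oldest = 4.)
[period 1]
Births: 12300 × 0.178 = 2189
Band 2: 8600 × 0.956 = 8222
Band 3: 4400 × 0.945 = 4158
Band 4: 12300 × 0.951 + 14100 × 0.68 = 11697 + 9588 = 21285
Net migration: Band 3 + 80 → 4238; Band 4 − 380 → 20905
End of period: [2189, 8222, 4238, 20905]
[period 2]
Births: 4238 × 0.178 = 754
Band 2: 2189 × 0.956 = 2093
Band 3: 8222 × 0.945 = 7770
Band 4: 4238 × 0.951 + 20905 × 0.68 = 4030 + 14215 = 18245
Net migration: Band 3 + 80 → 7850; Band 4 − 380 → 17865
End of period: [754, 2093, 7850, 17865]
[period 3]
Births: 7850 × 0.178 = 1397
Band 2: 754 × 0.956 = 721
Band 3: 2093 × 0.945 = 1978
Band 4: 7850 × 0.951 + 17865 × 0.68 = 7465 + 12148 = 19613
Net migration: Band 3 + 80 → 2058; Band 4 − 380 → 19233
End of period: [1397, 721, 2058, 19233]
[period 4]
Births: 2058 × 0.178 = 366
Band 2: 1397 × 0.956 = 1336
Band 3: 721 × 0.945 = 681
Band 4: 2058 × 0.951 + 19233 × 0.68 = 1957 + 13078 = 15035
Net migration: Band 3 + 80 → 761; Band 4 − 380 → 14655
End of period: [366, 1336, 761, 14655]
Dependents (band 0–14 + band 45+) = 366 + 14655 = 15021; working-age = 2097; ratio = 15021/2097 × 100 = 716.3

716.3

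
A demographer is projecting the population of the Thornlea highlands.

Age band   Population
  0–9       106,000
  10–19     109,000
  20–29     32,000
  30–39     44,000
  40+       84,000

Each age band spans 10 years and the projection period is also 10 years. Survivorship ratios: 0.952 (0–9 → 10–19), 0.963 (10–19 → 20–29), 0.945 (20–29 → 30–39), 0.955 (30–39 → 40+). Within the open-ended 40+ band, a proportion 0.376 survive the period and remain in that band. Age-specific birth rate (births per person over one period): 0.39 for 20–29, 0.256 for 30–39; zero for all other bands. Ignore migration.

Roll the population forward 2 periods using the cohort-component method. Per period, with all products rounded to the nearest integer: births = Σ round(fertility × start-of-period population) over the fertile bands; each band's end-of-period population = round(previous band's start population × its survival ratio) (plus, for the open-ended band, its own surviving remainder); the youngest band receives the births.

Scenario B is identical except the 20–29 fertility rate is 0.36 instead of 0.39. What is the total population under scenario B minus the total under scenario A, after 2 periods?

-4063

(Bands numbered youngest = 1 to oldest = 5.)
After projecting period 1:
Births: 32000 * 0.39 = 12480  |  44000 * 0.256 = 11264 → total 23744
Band 2: 106000 * 0.952 = 100912
Band 3: 109000 * 0.963 = 104967
Band 4: 32000 * 0.945 = 30240
Band 5: 44000 * 0.955 + 84000 * 0.376 = 42020 + 31584 = 73604
Population now: 0–9=23744, 10–19=100912, 20–29=104967, 30–39=30240, 40+=73604
After projecting period 2:
Births: 104967 * 0.39 = 40937  |  30240 * 0.256 = 7741 → total 48678
Band 2: 23744 * 0.952 = 22604
Band 3: 100912 * 0.963 = 97178
Band 4: 104967 * 0.945 = 99194
Band 5: 30240 * 0.955 + 73604 * 0.376 = 28879 + 27675 = 56554
Population now: 0–9=48678, 10–19=22604, 20–29=97178, 30–39=99194, 40+=56554
Scenario A total after 2 periods: 324208
Scenario B projection —
After projecting period 1:
Births: 32000 * 0.36 = 11520  |  44000 * 0.256 = 11264 → total 22784
Band 2: 106000 * 0.952 = 100912
Band 3: 109000 * 0.963 = 104967
Band 4: 32000 * 0.945 = 30240
Band 5: 44000 * 0.955 + 84000 * 0.376 = 42020 + 31584 = 73604
Population now: 0–9=22784, 10–19=100912, 20–29=104967, 30–39=30240, 40+=73604
After projecting period 2:
Births: 104967 * 0.36 = 37788  |  30240 * 0.256 = 7741 → total 45529
Band 2: 22784 * 0.952 = 21690
Band 3: 100912 * 0.963 = 97178
Band 4: 104967 * 0.945 = 99194
Band 5: 30240 * 0.955 + 73604 * 0.376 = 28879 + 27675 = 56554
Population now: 0–9=45529, 10–19=21690, 20–29=97178, 30–39=99194, 40+=56554
Scenario B total after 2 periods: 320145
Difference B − A = 320145 − 324208 = -4063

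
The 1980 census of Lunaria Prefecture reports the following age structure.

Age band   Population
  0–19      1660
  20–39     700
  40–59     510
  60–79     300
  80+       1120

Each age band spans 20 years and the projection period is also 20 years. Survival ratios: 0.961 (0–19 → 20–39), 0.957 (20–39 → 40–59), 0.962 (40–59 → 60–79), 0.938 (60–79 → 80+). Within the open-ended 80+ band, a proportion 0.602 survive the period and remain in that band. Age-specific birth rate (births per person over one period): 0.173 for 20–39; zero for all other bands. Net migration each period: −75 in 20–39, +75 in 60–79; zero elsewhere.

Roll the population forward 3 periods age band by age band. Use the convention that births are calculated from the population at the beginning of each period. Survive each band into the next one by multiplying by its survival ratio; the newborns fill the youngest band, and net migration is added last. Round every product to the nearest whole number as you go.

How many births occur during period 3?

7

Numbering the bands 1..5 from youngest to oldest:
— Period 1 —
Births: 700 * 0.173 = 121
Band 2: 1660 * 0.961 = 1595
Band 3: 700 * 0.957 = 670
Band 4: 510 * 0.962 = 491
Band 5: 300 * 0.938 + 1120 * 0.602 = 281 + 674 = 955
Net migration: Band 2 − 75 → 1520; Band 4 + 75 → 566
Population now: 0–19=121, 20–39=1520, 40–59=670, 60–79=566, 80+=955
— Period 2 —
Births: 1520 * 0.173 = 263
Band 2: 121 * 0.961 = 116
Band 3: 1520 * 0.957 = 1455
Band 4: 670 * 0.962 = 645
Band 5: 566 * 0.938 + 955 * 0.602 = 531 + 575 = 1106
Net migration: Band 2 − 75 → 41; Band 4 + 75 → 720
Population now: 0–19=263, 20–39=41, 40–59=1455, 60–79=720, 80+=1106
— Period 3 —
Births: 41 * 0.173 = 7
Band 2: 263 * 0.961 = 253
Band 3: 41 * 0.957 = 39
Band 4: 1455 * 0.962 = 1400
Band 5: 720 * 0.938 + 1106 * 0.602 = 675 + 666 = 1341
Net migration: Band 2 − 75 → 178; Band 4 + 75 → 1475
Population now: 0–19=7, 20–39=178, 40–59=39, 60–79=1475, 80+=1341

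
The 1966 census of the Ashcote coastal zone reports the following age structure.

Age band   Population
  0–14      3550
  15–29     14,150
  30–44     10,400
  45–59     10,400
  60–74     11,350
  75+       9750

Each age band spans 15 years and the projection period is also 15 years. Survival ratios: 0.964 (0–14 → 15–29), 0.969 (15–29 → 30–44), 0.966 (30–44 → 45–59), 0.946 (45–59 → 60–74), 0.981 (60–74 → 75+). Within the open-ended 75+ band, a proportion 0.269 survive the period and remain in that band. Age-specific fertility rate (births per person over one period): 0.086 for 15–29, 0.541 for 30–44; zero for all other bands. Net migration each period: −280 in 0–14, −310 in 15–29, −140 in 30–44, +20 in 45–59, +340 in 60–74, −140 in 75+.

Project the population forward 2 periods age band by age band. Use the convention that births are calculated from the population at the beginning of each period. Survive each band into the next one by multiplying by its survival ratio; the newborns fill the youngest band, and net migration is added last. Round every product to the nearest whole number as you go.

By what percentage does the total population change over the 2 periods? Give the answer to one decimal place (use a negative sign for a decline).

[period 1]
Births: 14150 × 0.086 = 1217  |  10400 × 0.541 = 5626 → 6843
15–29: 3550 × 0.964 = 3422
30–44: 14150 × 0.969 = 13711
45–59: 10400 × 0.966 = 10046
60–74: 10400 × 0.946 = 9838
75+: 11350 × 0.981 + 9750 × 0.269 = 11134 + 2623 = 13757
Net migration: 0–14 − 280 → 6563; 15–29 − 310 → 3112; 30–44 − 140 → 13571; 45–59 + 20 → 10066; 60–74 + 340 → 10178; 75+ − 140 → 13617
→ [6563, 3112, 13571, 10066, 10178, 13617]
[period 2]
Births: 3112 × 0.086 = 268  |  13571 × 0.541 = 7342 → 7610
15–29: 6563 × 0.964 = 6327
30–44: 3112 × 0.969 = 3016
45–59: 13571 × 0.966 = 13110
60–74: 10066 × 0.946 = 9522
75+: 10178 × 0.981 + 13617 × 0.269 = 9985 + 3663 = 13648
Net migration: 0–14 − 280 → 7330; 15–29 − 310 → 6017; 30–44 − 140 → 2876; 45–59 + 20 → 13130; 60–74 + 340 → 9862; 75+ − 140 → 13508
→ [7330, 6017, 2876, 13130, 9862, 13508]
Total: 59600 → 52723; change = -6877; percentage change = -11.5%

-11.5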